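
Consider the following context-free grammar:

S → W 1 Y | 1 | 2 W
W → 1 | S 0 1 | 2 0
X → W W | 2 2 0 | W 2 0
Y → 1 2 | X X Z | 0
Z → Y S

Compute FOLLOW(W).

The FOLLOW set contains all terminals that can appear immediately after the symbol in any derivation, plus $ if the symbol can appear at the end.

We compute FOLLOW(W) using the standard algorithm.
FOLLOW(S) starts with {$}.
FIRST(S) = {1, 2}
FIRST(W) = {1, 2}
FIRST(X) = {1, 2}
FIRST(Y) = {0, 1, 2}
FIRST(Z) = {0, 1, 2}
FOLLOW(S) = {$, 0, 1, 2}
FOLLOW(W) = {$, 0, 1, 2}
FOLLOW(X) = {0, 1, 2}
FOLLOW(Y) = {$, 0, 1, 2}
FOLLOW(Z) = {$, 0, 1, 2}
Therefore, FOLLOW(W) = {$, 0, 1, 2}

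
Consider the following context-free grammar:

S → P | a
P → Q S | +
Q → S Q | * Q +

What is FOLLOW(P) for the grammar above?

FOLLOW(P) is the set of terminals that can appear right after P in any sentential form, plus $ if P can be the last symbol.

We compute FOLLOW(P) using the standard algorithm.
FOLLOW(S) starts with {$}.
FIRST(P) = {*, +, a}
FIRST(Q) = {*, +, a}
FIRST(S) = {*, +, a}
FOLLOW(P) = {$, *, +, a}
FOLLOW(Q) = {*, +, a}
FOLLOW(S) = {$, *, +, a}
Therefore, FOLLOW(P) = {$, *, +, a}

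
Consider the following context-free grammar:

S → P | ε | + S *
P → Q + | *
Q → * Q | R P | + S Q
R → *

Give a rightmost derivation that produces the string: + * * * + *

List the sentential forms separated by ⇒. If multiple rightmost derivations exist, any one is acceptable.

S ⇒ + S * ⇒ + P * ⇒ + Q + * ⇒ + * Q + * ⇒ + * R P + * ⇒ + * R * + * ⇒ + * * * + *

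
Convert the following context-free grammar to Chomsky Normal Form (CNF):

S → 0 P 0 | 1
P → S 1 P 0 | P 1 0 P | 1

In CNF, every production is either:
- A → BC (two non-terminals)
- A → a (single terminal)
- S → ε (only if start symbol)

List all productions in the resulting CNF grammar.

T0 → 0; S → 1; T1 → 1; P → 1; S → T0 X0; X0 → P T0; P → S X1; X1 → T1 X2; X2 → P T0; P → P X3; X3 → T1 X4; X4 → T0 P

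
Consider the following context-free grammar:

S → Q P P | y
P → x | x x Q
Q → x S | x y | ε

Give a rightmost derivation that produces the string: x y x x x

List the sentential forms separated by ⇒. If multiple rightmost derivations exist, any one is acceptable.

S ⇒ Q P P ⇒ Q P x ⇒ Q x x Q x ⇒ Q x x x ⇒ x y x x x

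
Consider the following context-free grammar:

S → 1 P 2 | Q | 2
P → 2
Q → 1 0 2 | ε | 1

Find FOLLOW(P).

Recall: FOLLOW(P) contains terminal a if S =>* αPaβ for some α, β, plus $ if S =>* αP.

We compute FOLLOW(P) using the standard algorithm.
FOLLOW(S) starts with {$}.
FIRST(P) = {2}
FIRST(Q) = {1, ε}
FIRST(S) = {1, 2, ε}
FOLLOW(P) = {2}
FOLLOW(Q) = {$}
FOLLOW(S) = {$}
Therefore, FOLLOW(P) = {2}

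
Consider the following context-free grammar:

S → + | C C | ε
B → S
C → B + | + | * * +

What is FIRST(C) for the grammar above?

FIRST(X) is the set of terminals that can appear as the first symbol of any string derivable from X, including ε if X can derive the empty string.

We compute FIRST(C) using the standard algorithm.
FIRST(B) = {*, +, ε}
FIRST(C) = {*, +}
FIRST(S) = {*, +, ε}
Therefore, FIRST(C) = {*, +}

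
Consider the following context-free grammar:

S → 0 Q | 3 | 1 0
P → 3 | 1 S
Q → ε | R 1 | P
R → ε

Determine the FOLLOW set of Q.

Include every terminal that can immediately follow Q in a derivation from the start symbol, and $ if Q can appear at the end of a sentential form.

We compute FOLLOW(Q) using the standard algorithm.
FOLLOW(S) starts with {$}.
FIRST(P) = {1, 3}
FIRST(Q) = {1, 3, ε}
FIRST(R) = {ε}
FIRST(S) = {0, 1, 3}
FOLLOW(P) = {$}
FOLLOW(Q) = {$}
FOLLOW(R) = {1}
FOLLOW(S) = {$}
Therefore, FOLLOW(Q) = {$}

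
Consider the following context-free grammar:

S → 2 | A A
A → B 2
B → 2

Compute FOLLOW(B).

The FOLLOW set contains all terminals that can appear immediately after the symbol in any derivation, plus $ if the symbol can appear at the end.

We compute FOLLOW(B) using the standard algorithm.
FOLLOW(S) starts with {$}.
FIRST(A) = {2}
FIRST(B) = {2}
FIRST(S) = {2}
FOLLOW(A) = {$, 2}
FOLLOW(B) = {2}
FOLLOW(S) = {$}
Therefore, FOLLOW(B) = {2}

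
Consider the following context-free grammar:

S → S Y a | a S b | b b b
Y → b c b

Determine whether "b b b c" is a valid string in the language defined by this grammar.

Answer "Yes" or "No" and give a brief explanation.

No - no valid derivation exists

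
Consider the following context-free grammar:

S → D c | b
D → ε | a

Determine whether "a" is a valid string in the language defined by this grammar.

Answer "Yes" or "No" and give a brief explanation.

No - no valid derivation exists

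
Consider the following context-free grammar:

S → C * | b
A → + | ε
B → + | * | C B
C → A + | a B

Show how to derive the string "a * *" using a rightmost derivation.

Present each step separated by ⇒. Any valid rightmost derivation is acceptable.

S ⇒ C * ⇒ a B * ⇒ a * *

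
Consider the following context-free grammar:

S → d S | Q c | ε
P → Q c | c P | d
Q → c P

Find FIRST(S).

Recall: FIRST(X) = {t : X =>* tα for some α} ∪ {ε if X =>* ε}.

We compute FIRST(S) using the standard algorithm.
FIRST(P) = {c, d}
FIRST(Q) = {c}
FIRST(S) = {c, d, ε}
Therefore, FIRST(S) = {c, d, ε}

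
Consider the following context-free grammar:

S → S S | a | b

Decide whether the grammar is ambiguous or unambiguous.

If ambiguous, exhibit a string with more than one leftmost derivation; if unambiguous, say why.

Ambiguous - the string 'a b b b' has two distinct leftmost derivations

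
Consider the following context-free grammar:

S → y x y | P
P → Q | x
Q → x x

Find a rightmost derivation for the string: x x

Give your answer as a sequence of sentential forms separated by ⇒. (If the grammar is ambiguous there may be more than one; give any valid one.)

S ⇒ P ⇒ Q ⇒ x x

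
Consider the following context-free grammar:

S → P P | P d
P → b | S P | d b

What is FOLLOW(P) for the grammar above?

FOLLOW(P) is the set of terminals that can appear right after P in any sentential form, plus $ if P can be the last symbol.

We compute FOLLOW(P) using the standard algorithm.
FOLLOW(S) starts with {$}.
FIRST(P) = {b, d}
FIRST(S) = {b, d}
FOLLOW(P) = {$, b, d}
FOLLOW(S) = {$, b, d}
Therefore, FOLLOW(P) = {$, b, d}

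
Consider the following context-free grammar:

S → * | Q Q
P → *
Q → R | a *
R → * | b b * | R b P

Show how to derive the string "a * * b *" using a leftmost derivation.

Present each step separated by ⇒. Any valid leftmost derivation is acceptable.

S ⇒ Q Q ⇒ a * Q ⇒ a * R ⇒ a * R b P ⇒ a * * b P ⇒ a * * b *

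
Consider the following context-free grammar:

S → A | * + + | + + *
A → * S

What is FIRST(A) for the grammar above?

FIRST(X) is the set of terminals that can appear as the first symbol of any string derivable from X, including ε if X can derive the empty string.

We compute FIRST(A) using the standard algorithm.
FIRST(A) = {*}
FIRST(S) = {*, +}
Therefore, FIRST(A) = {*}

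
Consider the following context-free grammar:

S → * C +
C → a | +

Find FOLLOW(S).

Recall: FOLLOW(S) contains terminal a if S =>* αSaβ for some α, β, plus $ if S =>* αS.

We compute FOLLOW(S) using the standard algorithm.
FOLLOW(S) starts with {$}.
FIRST(C) = {+, a}
FIRST(S) = {*}
FOLLOW(C) = {+}
FOLLOW(S) = {$}
Therefore, FOLLOW(S) = {$}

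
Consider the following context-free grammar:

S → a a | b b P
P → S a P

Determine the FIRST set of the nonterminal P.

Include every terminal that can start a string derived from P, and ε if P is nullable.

We compute FIRST(P) using the standard algorithm.
FIRST(P) = {a, b}
FIRST(S) = {a, b}
Therefore, FIRST(P) = {a, b}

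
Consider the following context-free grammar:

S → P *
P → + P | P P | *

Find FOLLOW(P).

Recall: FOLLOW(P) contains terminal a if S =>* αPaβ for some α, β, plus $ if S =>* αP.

We compute FOLLOW(P) using the standard algorithm.
FOLLOW(S) starts with {$}.
FIRST(P) = {*, +}
FIRST(S) = {*, +}
FOLLOW(P) = {*, +}
FOLLOW(S) = {$}
Therefore, FOLLOW(P) = {*, +}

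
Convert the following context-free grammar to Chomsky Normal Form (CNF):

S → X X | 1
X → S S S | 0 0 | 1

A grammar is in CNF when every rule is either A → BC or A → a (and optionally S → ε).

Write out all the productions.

S → 1; T0 → 0; X → 1; S → X X; X → S X0; X0 → S S; X → T0 T0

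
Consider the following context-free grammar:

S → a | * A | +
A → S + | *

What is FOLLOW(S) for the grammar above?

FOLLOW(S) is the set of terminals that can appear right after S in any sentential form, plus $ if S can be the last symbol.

We compute FOLLOW(S) using the standard algorithm.
FOLLOW(S) starts with {$}.
FIRST(A) = {*, +, a}
FIRST(S) = {*, +, a}
FOLLOW(A) = {$, +}
FOLLOW(S) = {$, +}
Therefore, FOLLOW(S) = {$, +}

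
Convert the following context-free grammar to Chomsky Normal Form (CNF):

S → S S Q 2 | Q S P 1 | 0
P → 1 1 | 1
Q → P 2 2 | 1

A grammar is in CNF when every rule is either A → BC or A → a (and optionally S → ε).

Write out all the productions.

T2 → 2; T1 → 1; S → 0; P → 1; Q → 1; S → S X0; X0 → S X1; X1 → Q T2; S → Q X2; X2 → S X3; X3 → P T1; P → T1 T1; Q → P X4; X4 → T2 T2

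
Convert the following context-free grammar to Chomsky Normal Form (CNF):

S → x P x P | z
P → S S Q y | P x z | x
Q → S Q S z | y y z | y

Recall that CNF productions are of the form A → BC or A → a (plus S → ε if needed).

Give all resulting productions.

TX → x; S → z; TY → y; TZ → z; P → x; Q → y; S → TX X0; X0 → P X1; X1 → TX P; P → S X2; X2 → S X3; X3 → Q TY; P → P X4; X4 → TX TZ; Q → S X5; X5 → Q X6; X6 → S TZ; Q → TY X7; X7 → TY TZ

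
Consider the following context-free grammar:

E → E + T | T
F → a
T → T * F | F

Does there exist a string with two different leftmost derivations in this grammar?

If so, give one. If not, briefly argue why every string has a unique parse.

No - every string in the language has a unique leftmost derivation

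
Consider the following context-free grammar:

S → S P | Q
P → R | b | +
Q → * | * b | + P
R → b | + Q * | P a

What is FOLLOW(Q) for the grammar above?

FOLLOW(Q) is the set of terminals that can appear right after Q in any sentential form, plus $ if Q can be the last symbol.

We compute FOLLOW(Q) using the standard algorithm.
FOLLOW(S) starts with {$}.
FIRST(P) = {+, b}
FIRST(Q) = {*, +}
FIRST(R) = {+, b}
FIRST(S) = {*, +}
FOLLOW(P) = {$, *, +, a, b}
FOLLOW(Q) = {$, *, +, b}
FOLLOW(R) = {$, *, +, a, b}
FOLLOW(S) = {$, +, b}
Therefore, FOLLOW(Q) = {$, *, +, b}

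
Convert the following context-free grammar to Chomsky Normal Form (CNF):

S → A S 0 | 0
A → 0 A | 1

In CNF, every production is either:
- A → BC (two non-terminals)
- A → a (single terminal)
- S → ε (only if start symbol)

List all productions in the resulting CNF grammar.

T0 → 0; S → 0; A → 1; S → A X0; X0 → S T0; A → T0 A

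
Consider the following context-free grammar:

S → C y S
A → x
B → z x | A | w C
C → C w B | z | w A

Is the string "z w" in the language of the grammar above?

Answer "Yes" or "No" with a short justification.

No - no valid derivation exists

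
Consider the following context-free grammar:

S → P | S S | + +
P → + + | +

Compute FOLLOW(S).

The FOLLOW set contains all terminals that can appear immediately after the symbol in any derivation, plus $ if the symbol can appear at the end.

We compute FOLLOW(S) using the standard algorithm.
FOLLOW(S) starts with {$}.
FIRST(P) = {+}
FIRST(S) = {+}
FOLLOW(P) = {$, +}
FOLLOW(S) = {$, +}
Therefore, FOLLOW(S) = {$, +}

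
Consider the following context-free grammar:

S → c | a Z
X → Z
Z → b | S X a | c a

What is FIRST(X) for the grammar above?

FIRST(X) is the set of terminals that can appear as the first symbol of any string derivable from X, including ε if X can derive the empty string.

We compute FIRST(X) using the standard algorithm.
FIRST(S) = {a, c}
FIRST(X) = {a, b, c}
FIRST(Z) = {a, b, c}
Therefore, FIRST(X) = {a, b, c}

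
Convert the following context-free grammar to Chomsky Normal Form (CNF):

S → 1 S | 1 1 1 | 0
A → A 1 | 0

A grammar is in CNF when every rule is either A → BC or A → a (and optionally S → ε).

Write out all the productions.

T1 → 1; S → 0; A → 0; S → T1 S; S → T1 X0; X0 → T1 T1; A → A T1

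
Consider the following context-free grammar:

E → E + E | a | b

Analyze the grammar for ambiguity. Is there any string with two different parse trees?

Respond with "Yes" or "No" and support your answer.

Yes - the string 'b + a + a + b' has two distinct parse trees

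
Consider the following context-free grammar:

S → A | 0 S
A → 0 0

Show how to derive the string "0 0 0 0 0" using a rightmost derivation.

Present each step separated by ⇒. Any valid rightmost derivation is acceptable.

S ⇒ 0 S ⇒ 0 0 S ⇒ 0 0 0 S ⇒ 0 0 0 A ⇒ 0 0 0 0 0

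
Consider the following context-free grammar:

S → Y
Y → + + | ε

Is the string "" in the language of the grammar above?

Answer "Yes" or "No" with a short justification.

Yes - a valid derivation exists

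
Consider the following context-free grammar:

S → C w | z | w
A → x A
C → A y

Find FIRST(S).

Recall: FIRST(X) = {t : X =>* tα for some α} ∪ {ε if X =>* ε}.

We compute FIRST(S) using the standard algorithm.
FIRST(A) = {x}
FIRST(C) = {x}
FIRST(S) = {w, x, z}
Therefore, FIRST(S) = {w, x, z}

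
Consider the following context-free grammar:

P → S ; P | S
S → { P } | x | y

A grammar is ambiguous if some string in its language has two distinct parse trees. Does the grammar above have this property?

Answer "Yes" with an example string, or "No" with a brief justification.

No - the grammar is unambiguous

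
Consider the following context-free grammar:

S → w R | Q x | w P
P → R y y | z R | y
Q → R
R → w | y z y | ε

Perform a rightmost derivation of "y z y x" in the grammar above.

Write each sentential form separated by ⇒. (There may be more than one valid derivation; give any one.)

S ⇒ Q x ⇒ R x ⇒ y z y x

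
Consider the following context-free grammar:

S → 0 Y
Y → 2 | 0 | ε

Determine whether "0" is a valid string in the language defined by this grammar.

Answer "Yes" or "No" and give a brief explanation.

Yes - a valid derivation exists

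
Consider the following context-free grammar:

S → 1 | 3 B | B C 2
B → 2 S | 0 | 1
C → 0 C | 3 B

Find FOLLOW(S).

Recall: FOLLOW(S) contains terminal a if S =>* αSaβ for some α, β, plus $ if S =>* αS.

We compute FOLLOW(S) using the standard algorithm.
FOLLOW(S) starts with {$}.
FIRST(B) = {0, 1, 2}
FIRST(C) = {0, 3}
FIRST(S) = {0, 1, 2, 3}
FOLLOW(B) = {$, 0, 2, 3}
FOLLOW(C) = {2}
FOLLOW(S) = {$, 0, 2, 3}
Therefore, FOLLOW(S) = {$, 0, 2, 3}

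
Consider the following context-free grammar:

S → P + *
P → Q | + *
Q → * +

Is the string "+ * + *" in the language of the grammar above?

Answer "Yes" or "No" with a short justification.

Yes - a valid derivation exists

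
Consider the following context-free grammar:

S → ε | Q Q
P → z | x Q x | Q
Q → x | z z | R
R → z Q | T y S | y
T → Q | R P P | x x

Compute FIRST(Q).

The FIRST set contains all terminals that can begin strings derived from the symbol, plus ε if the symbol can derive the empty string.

We compute FIRST(Q) using the standard algorithm.
FIRST(P) = {x, y, z}
FIRST(Q) = {x, y, z}
FIRST(R) = {x, y, z}
FIRST(S) = {x, y, z, ε}
FIRST(T) = {x, y, z}
Therefore, FIRST(Q) = {x, y, z}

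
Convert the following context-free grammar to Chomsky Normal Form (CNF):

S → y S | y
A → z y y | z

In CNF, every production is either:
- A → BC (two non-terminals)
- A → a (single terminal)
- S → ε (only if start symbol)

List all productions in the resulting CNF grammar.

TY → y; S → y; TZ → z; A → z; S → TY S; A → TZ X0; X0 → TY TY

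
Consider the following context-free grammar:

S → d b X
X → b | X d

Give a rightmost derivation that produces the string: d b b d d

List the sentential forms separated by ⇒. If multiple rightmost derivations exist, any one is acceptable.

S ⇒ d b X ⇒ d b X d ⇒ d b X d d ⇒ d b b d d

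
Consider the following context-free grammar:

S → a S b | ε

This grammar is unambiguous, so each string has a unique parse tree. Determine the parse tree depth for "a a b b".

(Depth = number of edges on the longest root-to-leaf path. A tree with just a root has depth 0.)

3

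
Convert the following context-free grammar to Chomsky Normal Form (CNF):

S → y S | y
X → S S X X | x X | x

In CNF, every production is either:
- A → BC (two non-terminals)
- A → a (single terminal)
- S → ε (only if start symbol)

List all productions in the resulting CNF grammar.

TY → y; S → y; TX → x; X → x; S → TY S; X → S X0; X0 → S X1; X1 → X X; X → TX X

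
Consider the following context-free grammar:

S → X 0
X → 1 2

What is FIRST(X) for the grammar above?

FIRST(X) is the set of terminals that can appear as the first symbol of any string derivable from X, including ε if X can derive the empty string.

We compute FIRST(X) using the standard algorithm.
FIRST(S) = {1}
FIRST(X) = {1}
Therefore, FIRST(X) = {1}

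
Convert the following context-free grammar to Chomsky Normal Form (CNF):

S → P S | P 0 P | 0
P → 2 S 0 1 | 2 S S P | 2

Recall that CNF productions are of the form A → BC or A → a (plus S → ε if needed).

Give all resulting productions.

T0 → 0; S → 0; T2 → 2; T1 → 1; P → 2; S → P S; S → P X0; X0 → T0 P; P → T2 X1; X1 → S X2; X2 → T0 T1; P → T2 X3; X3 → S X4; X4 → S P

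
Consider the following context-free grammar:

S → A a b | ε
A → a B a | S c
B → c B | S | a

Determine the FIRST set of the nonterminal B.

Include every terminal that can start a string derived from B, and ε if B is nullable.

We compute FIRST(B) using the standard algorithm.
FIRST(A) = {a, c}
FIRST(B) = {a, c, ε}
FIRST(S) = {a, c, ε}
Therefore, FIRST(B) = {a, c, ε}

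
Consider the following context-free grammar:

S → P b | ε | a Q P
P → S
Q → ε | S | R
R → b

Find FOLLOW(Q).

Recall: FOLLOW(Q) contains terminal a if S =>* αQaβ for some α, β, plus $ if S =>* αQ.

We compute FOLLOW(Q) using the standard algorithm.
FOLLOW(S) starts with {$}.
FIRST(P) = {a, b, ε}
FIRST(Q) = {a, b, ε}
FIRST(R) = {b}
FIRST(S) = {a, b, ε}
FOLLOW(P) = {$, a, b}
FOLLOW(Q) = {$, a, b}
FOLLOW(R) = {$, a, b}
FOLLOW(S) = {$, a, b}
Therefore, FOLLOW(Q) = {$, a, b}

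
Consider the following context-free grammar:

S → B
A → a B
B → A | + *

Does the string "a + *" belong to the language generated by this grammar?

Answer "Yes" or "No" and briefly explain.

Yes - a valid derivation exists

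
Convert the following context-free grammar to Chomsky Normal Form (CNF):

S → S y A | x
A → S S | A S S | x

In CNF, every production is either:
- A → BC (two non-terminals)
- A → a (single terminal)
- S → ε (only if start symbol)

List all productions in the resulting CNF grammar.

TY → y; S → x; A → x; S → S X0; X0 → TY A; A → S S; A → A X1; X1 → S S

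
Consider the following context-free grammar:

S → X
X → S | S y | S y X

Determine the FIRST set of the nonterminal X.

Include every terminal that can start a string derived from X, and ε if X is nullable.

We compute FIRST(X) using the standard algorithm.
FIRST(S) = {}
FIRST(X) = {}
Therefore, FIRST(X) = {}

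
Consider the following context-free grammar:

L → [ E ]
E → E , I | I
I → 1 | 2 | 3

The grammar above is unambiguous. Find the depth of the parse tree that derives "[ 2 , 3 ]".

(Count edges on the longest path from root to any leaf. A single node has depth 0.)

4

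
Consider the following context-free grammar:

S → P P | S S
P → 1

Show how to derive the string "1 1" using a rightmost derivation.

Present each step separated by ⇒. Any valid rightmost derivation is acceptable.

S ⇒ P P ⇒ P 1 ⇒ 1 1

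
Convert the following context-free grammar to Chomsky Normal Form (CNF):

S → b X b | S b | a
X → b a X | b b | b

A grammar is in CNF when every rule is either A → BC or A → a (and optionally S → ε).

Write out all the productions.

TB → b; S → a; TA → a; X → b; S → TB X0; X0 → X TB; S → S TB; X → TB X1; X1 → TA X; X → TB TB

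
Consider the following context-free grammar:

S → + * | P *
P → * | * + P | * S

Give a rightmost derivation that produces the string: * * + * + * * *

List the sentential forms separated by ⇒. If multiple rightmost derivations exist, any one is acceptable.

S ⇒ P * ⇒ * S * ⇒ * P * * ⇒ * * + P * * ⇒ * * + * + P * * ⇒ * * + * + * * *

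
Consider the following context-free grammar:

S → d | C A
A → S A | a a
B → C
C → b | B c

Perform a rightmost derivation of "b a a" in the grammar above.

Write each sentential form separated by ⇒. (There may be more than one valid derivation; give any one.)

S ⇒ C A ⇒ C a a ⇒ b a a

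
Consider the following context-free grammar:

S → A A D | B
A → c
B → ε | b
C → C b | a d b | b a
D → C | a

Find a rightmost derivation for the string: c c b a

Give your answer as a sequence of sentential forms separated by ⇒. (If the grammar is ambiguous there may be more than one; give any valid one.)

S ⇒ A A D ⇒ A A C ⇒ A A b a ⇒ A c b a ⇒ c c b a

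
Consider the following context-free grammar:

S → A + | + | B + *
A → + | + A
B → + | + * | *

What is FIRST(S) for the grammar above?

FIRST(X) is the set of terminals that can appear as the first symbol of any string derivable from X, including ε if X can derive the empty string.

We compute FIRST(S) using the standard algorithm.
FIRST(A) = {+}
FIRST(B) = {*, +}
FIRST(S) = {*, +}
Therefore, FIRST(S) = {*, +}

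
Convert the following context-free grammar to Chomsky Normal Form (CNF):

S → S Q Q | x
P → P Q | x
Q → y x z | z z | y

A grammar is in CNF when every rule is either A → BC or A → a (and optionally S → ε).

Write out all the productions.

S → x; P → x; TY → y; TX → x; TZ → z; Q → y; S → S X0; X0 → Q Q; P → P Q; Q → TY X1; X1 → TX TZ; Q → TZ TZ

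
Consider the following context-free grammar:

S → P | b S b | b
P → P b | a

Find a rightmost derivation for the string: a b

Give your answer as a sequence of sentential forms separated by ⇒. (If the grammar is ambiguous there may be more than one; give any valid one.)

S ⇒ P ⇒ P b ⇒ a b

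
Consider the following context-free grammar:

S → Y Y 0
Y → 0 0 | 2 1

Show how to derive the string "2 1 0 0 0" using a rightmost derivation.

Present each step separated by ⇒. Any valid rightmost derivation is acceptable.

S ⇒ Y Y 0 ⇒ Y 0 0 0 ⇒ 2 1 0 0 0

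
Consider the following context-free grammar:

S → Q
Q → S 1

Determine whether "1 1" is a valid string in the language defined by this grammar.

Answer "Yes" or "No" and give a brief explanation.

No - no valid derivation exists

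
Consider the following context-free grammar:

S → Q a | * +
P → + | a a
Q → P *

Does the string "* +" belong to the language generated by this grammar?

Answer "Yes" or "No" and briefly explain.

Yes - a valid derivation exists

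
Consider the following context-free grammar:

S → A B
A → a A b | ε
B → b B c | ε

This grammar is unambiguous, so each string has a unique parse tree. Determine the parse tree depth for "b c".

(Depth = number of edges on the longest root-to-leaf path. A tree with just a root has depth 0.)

3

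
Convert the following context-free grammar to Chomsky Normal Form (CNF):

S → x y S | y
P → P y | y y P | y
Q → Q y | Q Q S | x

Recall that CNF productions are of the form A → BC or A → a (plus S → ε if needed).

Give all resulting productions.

TX → x; TY → y; S → y; P → y; Q → x; S → TX X0; X0 → TY S; P → P TY; P → TY X1; X1 → TY P; Q → Q TY; Q → Q X2; X2 → Q S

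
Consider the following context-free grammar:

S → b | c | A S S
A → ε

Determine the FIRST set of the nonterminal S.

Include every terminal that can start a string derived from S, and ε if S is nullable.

We compute FIRST(S) using the standard algorithm.
FIRST(A) = {ε}
FIRST(S) = {b, c}
Therefore, FIRST(S) = {b, c}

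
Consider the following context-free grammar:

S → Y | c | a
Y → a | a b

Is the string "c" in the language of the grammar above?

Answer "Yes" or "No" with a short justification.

Yes - a valid derivation exists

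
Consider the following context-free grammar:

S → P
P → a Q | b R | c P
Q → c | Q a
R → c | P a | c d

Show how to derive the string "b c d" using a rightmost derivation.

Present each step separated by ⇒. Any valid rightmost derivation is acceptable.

S ⇒ P ⇒ b R ⇒ b c d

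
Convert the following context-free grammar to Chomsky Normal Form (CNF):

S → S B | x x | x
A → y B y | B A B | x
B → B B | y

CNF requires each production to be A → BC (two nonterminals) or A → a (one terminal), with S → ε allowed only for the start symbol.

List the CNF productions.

TX → x; S → x; TY → y; A → x; B → y; S → S B; S → TX TX; A → TY X0; X0 → B TY; A → B X1; X1 → A B; B → B B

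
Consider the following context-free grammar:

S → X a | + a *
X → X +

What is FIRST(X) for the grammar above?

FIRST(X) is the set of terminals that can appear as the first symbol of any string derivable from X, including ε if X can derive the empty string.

We compute FIRST(X) using the standard algorithm.
FIRST(S) = {+}
FIRST(X) = {}
Therefore, FIRST(X) = {}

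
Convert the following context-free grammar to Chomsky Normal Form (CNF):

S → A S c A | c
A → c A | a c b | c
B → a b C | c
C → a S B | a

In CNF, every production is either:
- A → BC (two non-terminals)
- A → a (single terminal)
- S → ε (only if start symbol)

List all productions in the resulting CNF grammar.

TC → c; S → c; TA → a; TB → b; A → c; B → c; C → a; S → A X0; X0 → S X1; X1 → TC A; A → TC A; A → TA X2; X2 → TC TB; B → TA X3; X3 → TB C; C → TA X4; X4 → S B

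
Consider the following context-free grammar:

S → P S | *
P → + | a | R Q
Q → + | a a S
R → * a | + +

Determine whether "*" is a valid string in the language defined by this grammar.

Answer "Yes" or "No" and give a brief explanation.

Yes - a valid derivation exists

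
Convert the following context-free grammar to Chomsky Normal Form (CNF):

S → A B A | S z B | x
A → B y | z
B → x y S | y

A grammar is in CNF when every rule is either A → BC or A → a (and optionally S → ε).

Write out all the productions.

TZ → z; S → x; TY → y; A → z; TX → x; B → y; S → A X0; X0 → B A; S → S X1; X1 → TZ B; A → B TY; B → TX X2; X2 → TY S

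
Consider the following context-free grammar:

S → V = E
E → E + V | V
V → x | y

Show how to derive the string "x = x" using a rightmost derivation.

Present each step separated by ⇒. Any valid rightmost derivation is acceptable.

S ⇒ V = E ⇒ V = V ⇒ V = x ⇒ x = x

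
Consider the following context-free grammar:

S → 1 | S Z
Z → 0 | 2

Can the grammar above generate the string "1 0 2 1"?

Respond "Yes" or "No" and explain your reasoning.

No - no valid derivation exists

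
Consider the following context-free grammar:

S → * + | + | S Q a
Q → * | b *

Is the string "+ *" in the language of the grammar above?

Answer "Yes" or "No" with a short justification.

No - no valid derivation exists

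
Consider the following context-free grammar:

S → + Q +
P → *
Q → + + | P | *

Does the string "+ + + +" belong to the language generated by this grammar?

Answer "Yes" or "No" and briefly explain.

Yes - a valid derivation exists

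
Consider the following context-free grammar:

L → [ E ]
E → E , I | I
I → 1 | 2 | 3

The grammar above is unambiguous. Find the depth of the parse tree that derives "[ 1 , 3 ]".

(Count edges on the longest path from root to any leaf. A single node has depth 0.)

4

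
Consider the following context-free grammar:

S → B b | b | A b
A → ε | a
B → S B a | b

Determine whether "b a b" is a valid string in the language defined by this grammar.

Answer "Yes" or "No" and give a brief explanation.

No - no valid derivation exists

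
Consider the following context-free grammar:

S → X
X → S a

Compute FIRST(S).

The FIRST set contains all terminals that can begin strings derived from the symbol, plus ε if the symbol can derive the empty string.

We compute FIRST(S) using the standard algorithm.
FIRST(S) = {}
FIRST(X) = {}
Therefore, FIRST(S) = {}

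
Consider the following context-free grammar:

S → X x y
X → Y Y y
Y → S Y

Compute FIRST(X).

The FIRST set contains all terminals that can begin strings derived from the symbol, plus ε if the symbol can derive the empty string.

We compute FIRST(X) using the standard algorithm.
FIRST(S) = {}
FIRST(X) = {}
FIRST(Y) = {}
Therefore, FIRST(X) = {}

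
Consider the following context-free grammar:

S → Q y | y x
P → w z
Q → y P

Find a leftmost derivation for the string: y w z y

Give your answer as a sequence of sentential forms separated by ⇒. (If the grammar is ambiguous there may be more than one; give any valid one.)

S ⇒ Q y ⇒ y P y ⇒ y w z y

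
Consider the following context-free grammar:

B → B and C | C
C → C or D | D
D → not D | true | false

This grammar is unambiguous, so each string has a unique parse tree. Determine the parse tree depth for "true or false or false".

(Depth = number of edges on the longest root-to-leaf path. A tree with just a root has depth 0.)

5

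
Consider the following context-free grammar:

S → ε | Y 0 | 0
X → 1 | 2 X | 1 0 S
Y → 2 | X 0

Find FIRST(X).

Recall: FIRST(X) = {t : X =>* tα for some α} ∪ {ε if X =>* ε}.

We compute FIRST(X) using the standard algorithm.
FIRST(S) = {0, 1, 2, ε}
FIRST(X) = {1, 2}
FIRST(Y) = {1, 2}
Therefore, FIRST(X) = {1, 2}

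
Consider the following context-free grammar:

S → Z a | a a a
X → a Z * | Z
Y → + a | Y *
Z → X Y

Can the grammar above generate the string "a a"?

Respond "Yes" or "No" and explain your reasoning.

No - no valid derivation exists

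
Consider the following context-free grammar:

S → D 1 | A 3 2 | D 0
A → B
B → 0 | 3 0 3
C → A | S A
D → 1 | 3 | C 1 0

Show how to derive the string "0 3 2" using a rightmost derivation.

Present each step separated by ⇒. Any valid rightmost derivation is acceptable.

S ⇒ A 3 2 ⇒ B 3 2 ⇒ 0 3 2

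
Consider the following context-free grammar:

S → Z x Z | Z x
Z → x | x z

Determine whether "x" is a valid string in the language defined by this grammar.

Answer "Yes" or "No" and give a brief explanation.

No - no valid derivation exists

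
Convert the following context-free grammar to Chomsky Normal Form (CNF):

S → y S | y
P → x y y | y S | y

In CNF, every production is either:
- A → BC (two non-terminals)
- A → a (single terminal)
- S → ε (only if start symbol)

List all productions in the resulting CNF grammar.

TY → y; S → y; TX → x; P → y; S → TY S; P → TX X0; X0 → TY TY; P → TY S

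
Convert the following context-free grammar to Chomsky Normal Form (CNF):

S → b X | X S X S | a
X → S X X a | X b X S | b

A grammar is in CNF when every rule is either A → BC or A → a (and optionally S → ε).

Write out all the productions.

TB → b; S → a; TA → a; X → b; S → TB X; S → X X0; X0 → S X1; X1 → X S; X → S X2; X2 → X X3; X3 → X TA; X → X X4; X4 → TB X5; X5 → X S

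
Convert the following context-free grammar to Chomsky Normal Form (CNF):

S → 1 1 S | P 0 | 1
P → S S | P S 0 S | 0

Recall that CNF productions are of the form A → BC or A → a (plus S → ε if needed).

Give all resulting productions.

T1 → 1; T0 → 0; S → 1; P → 0; S → T1 X0; X0 → T1 S; S → P T0; P → S S; P → P X1; X1 → S X2; X2 → T0 S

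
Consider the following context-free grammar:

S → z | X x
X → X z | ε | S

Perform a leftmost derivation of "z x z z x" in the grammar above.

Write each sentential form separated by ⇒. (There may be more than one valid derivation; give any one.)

S ⇒ X x ⇒ X z x ⇒ X z z x ⇒ S z z x ⇒ X x z z x ⇒ X z x z z x ⇒ z x z z x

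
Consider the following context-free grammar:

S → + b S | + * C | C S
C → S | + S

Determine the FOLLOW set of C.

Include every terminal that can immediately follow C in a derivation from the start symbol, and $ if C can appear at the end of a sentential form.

We compute FOLLOW(C) using the standard algorithm.
FOLLOW(S) starts with {$}.
FIRST(C) = {+}
FIRST(S) = {+}
FOLLOW(C) = {$, +}
FOLLOW(S) = {$, +}
Therefore, FOLLOW(C) = {$, +}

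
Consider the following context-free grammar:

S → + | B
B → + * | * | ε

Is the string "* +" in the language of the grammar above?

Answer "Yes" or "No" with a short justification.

No - no valid derivation exists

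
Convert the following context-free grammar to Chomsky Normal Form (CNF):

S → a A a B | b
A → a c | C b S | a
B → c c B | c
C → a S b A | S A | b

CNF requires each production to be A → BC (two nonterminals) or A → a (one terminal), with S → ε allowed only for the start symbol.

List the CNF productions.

TA → a; S → b; TC → c; TB → b; A → a; B → c; C → b; S → TA X0; X0 → A X1; X1 → TA B; A → TA TC; A → C X2; X2 → TB S; B → TC X3; X3 → TC B; C → TA X4; X4 → S X5; X5 → TB A; C → S A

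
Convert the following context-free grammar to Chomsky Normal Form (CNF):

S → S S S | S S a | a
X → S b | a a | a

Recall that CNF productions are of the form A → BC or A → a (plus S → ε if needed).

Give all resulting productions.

TA → a; S → a; TB → b; X → a; S → S X0; X0 → S S; S → S X1; X1 → S TA; X → S TB; X → TA TA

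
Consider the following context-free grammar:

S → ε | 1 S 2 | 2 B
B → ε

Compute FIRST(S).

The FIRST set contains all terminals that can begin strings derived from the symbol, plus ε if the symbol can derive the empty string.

We compute FIRST(S) using the standard algorithm.
FIRST(B) = {ε}
FIRST(S) = {1, 2, ε}
Therefore, FIRST(S) = {1, 2, ε}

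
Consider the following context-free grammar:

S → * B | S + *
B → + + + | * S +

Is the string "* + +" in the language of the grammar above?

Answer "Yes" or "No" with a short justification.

No - no valid derivation exists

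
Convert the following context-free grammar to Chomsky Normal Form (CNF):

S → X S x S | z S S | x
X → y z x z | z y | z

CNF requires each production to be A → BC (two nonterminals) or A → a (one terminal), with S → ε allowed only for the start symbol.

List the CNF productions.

TX → x; TZ → z; S → x; TY → y; X → z; S → X X0; X0 → S X1; X1 → TX S; S → TZ X2; X2 → S S; X → TY X3; X3 → TZ X4; X4 → TX TZ; X → TZ TY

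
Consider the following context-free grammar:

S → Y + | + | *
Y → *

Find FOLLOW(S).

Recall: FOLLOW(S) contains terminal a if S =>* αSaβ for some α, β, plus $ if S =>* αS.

We compute FOLLOW(S) using the standard algorithm.
FOLLOW(S) starts with {$}.
FIRST(S) = {*, +}
FIRST(Y) = {*}
FOLLOW(S) = {$}
FOLLOW(Y) = {+}
Therefore, FOLLOW(S) = {$}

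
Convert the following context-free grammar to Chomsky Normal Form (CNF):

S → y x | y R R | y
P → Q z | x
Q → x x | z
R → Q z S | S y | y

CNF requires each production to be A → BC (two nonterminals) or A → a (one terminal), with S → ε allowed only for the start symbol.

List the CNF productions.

TY → y; TX → x; S → y; TZ → z; P → x; Q → z; R → y; S → TY TX; S → TY X0; X0 → R R; P → Q TZ; Q → TX TX; R → Q X1; X1 → TZ S; R → S TY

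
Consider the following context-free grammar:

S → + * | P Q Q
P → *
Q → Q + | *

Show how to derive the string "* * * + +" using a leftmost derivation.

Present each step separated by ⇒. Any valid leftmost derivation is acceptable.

S ⇒ P Q Q ⇒ * Q Q ⇒ * * Q ⇒ * * Q + ⇒ * * Q + + ⇒ * * * + +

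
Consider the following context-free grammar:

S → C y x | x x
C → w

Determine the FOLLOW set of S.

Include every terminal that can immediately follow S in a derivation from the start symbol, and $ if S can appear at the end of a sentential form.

We compute FOLLOW(S) using the standard algorithm.
FOLLOW(S) starts with {$}.
FIRST(C) = {w}
FIRST(S) = {w, x}
FOLLOW(C) = {y}
FOLLOW(S) = {$}
Therefore, FOLLOW(S) = {$}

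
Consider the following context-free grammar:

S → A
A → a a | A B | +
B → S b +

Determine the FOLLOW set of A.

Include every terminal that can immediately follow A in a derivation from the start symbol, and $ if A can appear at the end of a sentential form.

We compute FOLLOW(A) using the standard algorithm.
FOLLOW(S) starts with {$}.
FIRST(A) = {+, a}
FIRST(B) = {+, a}
FIRST(S) = {+, a}
FOLLOW(A) = {$, +, a, b}
FOLLOW(B) = {$, +, a, b}
FOLLOW(S) = {$, b}
Therefore, FOLLOW(A) = {$, +, a, b}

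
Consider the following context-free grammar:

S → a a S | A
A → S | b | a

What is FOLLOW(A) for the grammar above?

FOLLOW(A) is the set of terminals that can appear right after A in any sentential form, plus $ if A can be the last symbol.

We compute FOLLOW(A) using the standard algorithm.
FOLLOW(S) starts with {$}.
FIRST(A) = {a, b}
FIRST(S) = {a, b}
FOLLOW(A) = {$}
FOLLOW(S) = {$}
Therefore, FOLLOW(A) = {$}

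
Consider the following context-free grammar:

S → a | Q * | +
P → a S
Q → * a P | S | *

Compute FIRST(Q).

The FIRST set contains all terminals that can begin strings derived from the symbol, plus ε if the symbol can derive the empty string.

We compute FIRST(Q) using the standard algorithm.
FIRST(P) = {a}
FIRST(Q) = {*, +, a}
FIRST(S) = {*, +, a}
Therefore, FIRST(Q) = {*, +, a}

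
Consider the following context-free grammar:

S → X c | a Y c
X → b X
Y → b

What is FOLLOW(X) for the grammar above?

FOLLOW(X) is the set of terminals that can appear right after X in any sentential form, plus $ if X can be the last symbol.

We compute FOLLOW(X) using the standard algorithm.
FOLLOW(S) starts with {$}.
FIRST(S) = {a, b}
FIRST(X) = {b}
FIRST(Y) = {b}
FOLLOW(S) = {$}
FOLLOW(X) = {c}
FOLLOW(Y) = {c}
Therefore, FOLLOW(X) = {c}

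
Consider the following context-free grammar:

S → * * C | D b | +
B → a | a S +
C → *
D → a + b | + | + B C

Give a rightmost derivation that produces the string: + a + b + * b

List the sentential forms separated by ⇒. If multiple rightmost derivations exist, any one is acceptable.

S ⇒ D b ⇒ + B C b ⇒ + B * b ⇒ + a S + * b ⇒ + a D b + * b ⇒ + a + b + * b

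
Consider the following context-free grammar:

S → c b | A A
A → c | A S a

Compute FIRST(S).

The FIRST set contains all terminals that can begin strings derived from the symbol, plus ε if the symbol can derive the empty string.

We compute FIRST(S) using the standard algorithm.
FIRST(A) = {c}
FIRST(S) = {c}
Therefore, FIRST(S) = {c}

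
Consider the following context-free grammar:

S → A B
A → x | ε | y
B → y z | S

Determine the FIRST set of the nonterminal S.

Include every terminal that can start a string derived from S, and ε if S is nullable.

We compute FIRST(S) using the standard algorithm.
FIRST(A) = {x, y, ε}
FIRST(B) = {x, y}
FIRST(S) = {x, y}
Therefore, FIRST(S) = {x, y}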